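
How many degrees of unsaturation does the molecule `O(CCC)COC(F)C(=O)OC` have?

Molecular formula from the SMILES: C7H13FO4.
DoU = (2C + 2 + N − H − X)/2 = (2·7 + 2 + 0 − 13 − 1)/2 = 2/2 = 1.
(Structurally: 0 ring(s) + 1 π bond(s) = 1.)

1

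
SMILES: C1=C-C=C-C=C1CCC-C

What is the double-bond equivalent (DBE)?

4

Molecular formula from the SMILES: C10H14.
DoU = (2C + 2 + N − H − X)/2 = (2·10 + 2 + 0 − 14 − 0)/2 = 8/2 = 4.
(Structurally: 1 ring(s) + 3 π bond(s) = 4.)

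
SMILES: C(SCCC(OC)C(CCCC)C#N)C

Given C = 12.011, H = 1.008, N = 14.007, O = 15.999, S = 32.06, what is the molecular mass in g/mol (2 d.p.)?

229.38

Molecular formula: C12H23NOS.
M = 12×12.011 + 23×1.008 + 1×14.007 + 1×15.999 + 1×32.06 = 229.38 g/mol.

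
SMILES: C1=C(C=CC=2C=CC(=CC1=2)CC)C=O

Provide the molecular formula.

C13H12O

Heavy atoms from the SMILES: 13 C, 1 O.
Implicit hydrogens by atom environment:
  6 × C (aromatic): 1 H each → 6
  4 × C (aromatic): no H
  1 × C: 3 H
  1 × C: 2 H
  1 × C: 1 H
  1 × O: no H
  Total hydrogens = 12.
Molecular formula: C13H12O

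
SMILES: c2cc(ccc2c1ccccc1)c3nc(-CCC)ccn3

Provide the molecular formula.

C19H18N2

Heavy atoms from the SMILES: 19 C, 2 N.
Implicit hydrogens by atom environment:
  11 × C (aromatic): 1 H each → 11
  5 × C (aromatic): no H
  2 × C: 2 H each → 4
  2 × N (aromatic): no H
  1 × C: 3 H
  Total hydrogens = 18.
Molecular formula: C19H18N2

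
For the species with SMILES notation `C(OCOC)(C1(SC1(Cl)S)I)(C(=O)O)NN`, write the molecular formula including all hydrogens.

Heavy atoms from the SMILES: 6 C, 1 Cl, 1 I, 2 N, 4 O, 2 S.
Implicit hydrogens by atom environment:
  4 × C: no H
  3 × O: no H
  1 × C: 3 H
  1 × C: 2 H
  1 × Cl: no H
  1 × I: no H
  1 × N: 2 H
  1 × N: 1 H
  1 × O: 1 H
  1 × S: 1 H
  1 × S: no H
  Total hydrogens = 10.
Molecular formula: C6H10ClIN2O4S2

C6H10ClIN2O4S2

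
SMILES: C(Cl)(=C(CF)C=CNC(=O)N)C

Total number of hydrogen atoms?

10

Hydrogens are implicit in SMILES; fill each atom to its normal valence:
  3 × C: no H
  2 × C: 1 H each → 2
  1 × C: 3 H
  1 × C: 2 H
  1 × Cl: no H
  1 × F: no H
  1 × N: 2 H
  1 × N: 1 H
  1 × O: no H
  Total hydrogens = 10.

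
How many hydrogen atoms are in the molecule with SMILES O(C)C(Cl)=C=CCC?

9

Hydrogens are implicit in SMILES; fill each atom to its normal valence:
  2 × C: 3 H each → 6
  2 × C: no H
  1 × C: 2 H
  1 × C: 1 H
  1 × Cl: no H
  1 × O: no H
  Total hydrogens = 9.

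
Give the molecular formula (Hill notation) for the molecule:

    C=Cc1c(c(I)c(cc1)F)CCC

C11H12FI

Heavy atoms from the SMILES: 11 C, 1 F, 1 I.
Implicit hydrogens by atom environment:
  4 × C (aromatic): no H
  3 × C: 2 H each → 6
  2 × C (aromatic): 1 H each → 2
  1 × C: 3 H
  1 × C: 1 H
  1 × F: no H
  1 × I: no H
  Total hydrogens = 12.
Molecular formula: C11H12FI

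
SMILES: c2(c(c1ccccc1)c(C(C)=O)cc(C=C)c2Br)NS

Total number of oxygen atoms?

The symbol for oxygen appears 1 time in the SMILES.

1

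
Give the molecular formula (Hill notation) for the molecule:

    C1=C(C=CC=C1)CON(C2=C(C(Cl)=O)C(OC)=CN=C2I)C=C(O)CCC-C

Heavy atoms from the SMILES: 20 C, 1 Cl, 1 I, 2 N, 4 O.
Implicit hydrogens by atom environment:
  6 × C (aromatic): 1 H each → 6
  5 × C (aromatic): no H
  4 × C: 2 H each → 8
  3 × O: no H
  2 × C: 3 H each → 6
  2 × C: no H
  1 × C: 1 H
  1 × Cl: no H
  1 × I: no H
  1 × N (aromatic): no H
  1 × N: no H
  1 × O: 1 H
  Total hydrogens = 22.
Molecular formula: C20H22ClIN2O4

C20H22ClIN2O4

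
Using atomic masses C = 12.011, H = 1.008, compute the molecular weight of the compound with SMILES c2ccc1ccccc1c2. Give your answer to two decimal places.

128.17

Molecular formula: C10H8.
M = 10×12.011 + 8×1.008 = 128.17 g/mol.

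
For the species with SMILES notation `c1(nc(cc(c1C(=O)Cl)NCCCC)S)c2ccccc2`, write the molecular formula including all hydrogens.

C16H17ClN2OS

Heavy atoms from the SMILES: 16 C, 1 Cl, 2 N, 1 O, 1 S.
Implicit hydrogens by atom environment:
  6 × C (aromatic): 1 H each → 6
  5 × C (aromatic): no H
  3 × C: 2 H each → 6
  1 × C: 3 H
  1 × C: no H
  1 × Cl: no H
  1 × N: 1 H
  1 × N (aromatic): no H
  1 × O: no H
  1 × S: 1 H
  Total hydrogens = 17.
Molecular formula: C16H17ClN2OS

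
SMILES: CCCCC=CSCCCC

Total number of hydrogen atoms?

Hydrogens are implicit in SMILES; fill each atom to its normal valence:
  6 × C: 2 H each → 12
  2 × C: 3 H each → 6
  2 × C: 1 H each → 2
  1 × S: no H
  Total hydrogens = 20.

20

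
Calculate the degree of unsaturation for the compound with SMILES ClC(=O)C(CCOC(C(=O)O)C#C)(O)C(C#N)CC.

6

Molecular formula from the SMILES: C12H14ClNO5.
DoU = (2C + 2 + N − H − X)/2 = (2·12 + 2 + 1 − 14 − 1)/2 = 12/2 = 6.
(Structurally: 0 ring(s) + 6 π bond(s) = 6.)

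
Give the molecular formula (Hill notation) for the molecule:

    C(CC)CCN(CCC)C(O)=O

Heavy atoms from the SMILES: 9 C, 1 N, 2 O.
Implicit hydrogens by atom environment:
  6 × C: 2 H each → 12
  2 × C: 3 H each → 6
  1 × C: no H
  1 × N: no H
  1 × O: 1 H
  1 × O: no H
  Total hydrogens = 19.
Molecular formula: C9H19NO2

C9H19NO2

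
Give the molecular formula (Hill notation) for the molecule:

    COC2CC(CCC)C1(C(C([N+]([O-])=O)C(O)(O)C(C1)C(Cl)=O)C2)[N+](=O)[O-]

C15H23ClN2O8

Heavy atoms from the SMILES: 15 C, 1 Cl, 2 N, 8 O.
Implicit hydrogens by atom environment:
  5 × C: 2 H each → 10
  5 × C: 1 H each → 5
  4 × O: no H
  3 × C: no H
  2 × C: 3 H each → 6
  2 × N (charge +1): no H
  2 × O: 1 H each → 2
  2 × O (charge -1): no H
  1 × Cl: no H
  Total hydrogens = 23.
Molecular formula: C15H23ClN2O8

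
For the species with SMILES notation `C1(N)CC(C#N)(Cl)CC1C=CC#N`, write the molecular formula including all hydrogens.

C9H10ClN3

Heavy atoms from the SMILES: 9 C, 1 Cl, 3 N.
Implicit hydrogens by atom environment:
  4 × C: 1 H each → 4
  3 × C: no H
  2 × C: 2 H each → 4
  2 × N: no H
  1 × Cl: no H
  1 × N: 2 H
  Total hydrogens = 10.
Molecular formula: C9H10ClN3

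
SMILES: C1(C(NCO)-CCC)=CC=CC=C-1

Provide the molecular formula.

Heavy atoms from the SMILES: 11 C, 1 N, 1 O.
Implicit hydrogens by atom environment:
  5 × C (aromatic): 1 H each → 5
  3 × C: 2 H each → 6
  1 × C: 3 H
  1 × C: 1 H
  1 × C (aromatic): no H
  1 × N: 1 H
  1 × O: 1 H
  Total hydrogens = 17.
Molecular formula: C11H17NO

C11H17NO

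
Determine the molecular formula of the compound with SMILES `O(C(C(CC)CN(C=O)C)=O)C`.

C8H15NO3

Heavy atoms from the SMILES: 8 C, 1 N, 3 O.
Implicit hydrogens by atom environment:
  3 × C: 3 H each → 9
  3 × O: no H
  2 × C: 2 H each → 4
  2 × C: 1 H each → 2
  1 × C: no H
  1 × N: no H
  Total hydrogens = 15.
Molecular formula: C8H15NO3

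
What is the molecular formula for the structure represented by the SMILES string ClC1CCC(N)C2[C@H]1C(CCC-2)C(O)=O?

C11H18ClNO2

Heavy atoms from the SMILES: 11 C, 1 Cl, 1 N, 2 O.
Implicit hydrogens by atom environment:
  5 × C: 2 H each → 10
  5 × C: 1 H each → 5
  1 × C: no H
  1 × Cl: no H
  1 × N: 2 H
  1 × O: 1 H
  1 × O: no H
  Total hydrogens = 18.
Molecular formula: C11H18ClNO2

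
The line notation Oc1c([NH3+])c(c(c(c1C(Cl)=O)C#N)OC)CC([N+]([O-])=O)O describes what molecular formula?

C11H11ClN3O6+

Heavy atoms from the SMILES: 11 C, 1 Cl, 3 N, 6 O.
Implicit hydrogens by atom environment:
  6 × C (aromatic): no H
  3 × O: no H
  2 × C: no H
  2 × O: 1 H each → 2
  1 × C: 3 H
  1 × C: 2 H
  1 × C: 1 H
  1 × Cl: no H
  1 × N (charge +1): 3 H
  1 × N: no H
  1 × N (charge +1): no H
  1 × O (charge -1): no H
  Total hydrogens = 11.
Net charge +1.
Molecular formula: C11H11ClN3O6+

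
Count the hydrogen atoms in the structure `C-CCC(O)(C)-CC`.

Hydrogens are implicit in SMILES; fill each atom to its normal valence:
  3 × C: 3 H each → 9
  3 × C: 2 H each → 6
  1 × C: no H
  1 × O: 1 H
  Total hydrogens = 16.

16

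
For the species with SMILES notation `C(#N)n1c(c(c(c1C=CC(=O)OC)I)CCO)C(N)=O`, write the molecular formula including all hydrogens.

Heavy atoms from the SMILES: 12 C, 1 I, 3 N, 4 O.
Implicit hydrogens by atom environment:
  4 × C (aromatic): no H
  3 × C: no H
  3 × O: no H
  2 × C: 2 H each → 4
  2 × C: 1 H each → 2
  1 × C: 3 H
  1 × I: no H
  1 × N: 2 H
  1 × N (aromatic): no H
  1 × N: no H
  1 × O: 1 H
  Total hydrogens = 12.
Molecular formula: C12H12IN3O4

C12H12IN3O4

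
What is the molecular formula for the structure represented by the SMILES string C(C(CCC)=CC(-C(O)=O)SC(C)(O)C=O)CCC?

C14H24O4S

Heavy atoms from the SMILES: 14 C, 4 O, 1 S.
Implicit hydrogens by atom environment:
  5 × C: 2 H each → 10
  3 × C: 3 H each → 9
  3 × C: 1 H each → 3
  3 × C: no H
  2 × O: 1 H each → 2
  2 × O: no H
  1 × S: no H
  Total hydrogens = 24.
Molecular formula: C14H24O4S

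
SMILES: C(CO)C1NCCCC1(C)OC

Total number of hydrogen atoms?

19

Hydrogens are implicit in SMILES; fill each atom to its normal valence:
  5 × C: 2 H each → 10
  2 × C: 3 H each → 6
  1 × C: 1 H
  1 × C: no H
  1 × N: 1 H
  1 × O: 1 H
  1 × O: no H
  Total hydrogens = 19.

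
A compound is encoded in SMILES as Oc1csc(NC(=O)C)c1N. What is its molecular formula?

Heavy atoms from the SMILES: 6 C, 2 N, 2 O, 1 S.
Implicit hydrogens by atom environment:
  3 × C (aromatic): no H
  1 × C: 3 H
  1 × C (aromatic): 1 H
  1 × C: no H
  1 × N: 2 H
  1 × N: 1 H
  1 × O: 1 H
  1 × O: no H
  1 × S (aromatic): no H
  Total hydrogens = 8.
Molecular formula: C6H8N2O2S

C6H8N2O2S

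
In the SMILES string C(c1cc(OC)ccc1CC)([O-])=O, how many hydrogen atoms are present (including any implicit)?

11

Hydrogens are implicit in SMILES; fill each atom to its normal valence:
  3 × C (aromatic): 1 H each → 3
  3 × C (aromatic): no H
  2 × C: 3 H each → 6
  2 × O: no H
  1 × C: 2 H
  1 × C: no H
  1 × O (charge -1): no H
  Total hydrogens = 11.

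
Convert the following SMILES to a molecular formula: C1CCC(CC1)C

C7H14

Heavy atoms from the SMILES: 7 C.
Implicit hydrogens by atom environment:
  5 × C: 2 H each → 10
  1 × C: 3 H
  1 × C: 1 H
  Total hydrogens = 14.
Molecular formula: C7H14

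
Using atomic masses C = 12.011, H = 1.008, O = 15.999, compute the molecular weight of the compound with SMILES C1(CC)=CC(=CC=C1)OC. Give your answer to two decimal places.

136.19

Molecular formula: C9H12O.
M = 9×12.011 + 12×1.008 + 1×15.999 = 136.19 g/mol.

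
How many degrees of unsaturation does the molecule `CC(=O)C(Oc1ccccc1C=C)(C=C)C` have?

7

Molecular formula from the SMILES: C14H16O2.
DoU = (2C + 2 + N − H − X)/2 = (2·14 + 2 + 0 − 16 − 0)/2 = 14/2 = 7.
(Structurally: 1 ring(s) + 6 π bond(s) = 7.)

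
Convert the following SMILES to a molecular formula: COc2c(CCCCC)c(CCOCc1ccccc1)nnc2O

Heavy atoms from the SMILES: 19 C, 2 N, 3 O.
Implicit hydrogens by atom environment:
  7 × C: 2 H each → 14
  5 × C (aromatic): 1 H each → 5
  5 × C (aromatic): no H
  2 × C: 3 H each → 6
  2 × N (aromatic): no H
  2 × O: no H
  1 × O: 1 H
  Total hydrogens = 26.
Molecular formula: C19H26N2O3

C19H26N2O3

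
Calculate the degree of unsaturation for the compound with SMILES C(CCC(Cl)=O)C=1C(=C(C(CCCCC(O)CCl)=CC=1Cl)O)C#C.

Molecular formula from the SMILES: C18H21Cl3O3.
DoU = (2C + 2 + N − H − X)/2 = (2·18 + 2 + 0 − 21 − 3)/2 = 14/2 = 7.
(Structurally: 1 ring(s) + 6 π bond(s) = 7.)

7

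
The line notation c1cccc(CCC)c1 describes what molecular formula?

Heavy atoms from the SMILES: 9 C.
Implicit hydrogens by atom environment:
  5 × C (aromatic): 1 H each → 5
  2 × C: 2 H each → 4
  1 × C: 3 H
  1 × C (aromatic): no H
  Total hydrogens = 12.
Molecular formula: C9H12

C9H12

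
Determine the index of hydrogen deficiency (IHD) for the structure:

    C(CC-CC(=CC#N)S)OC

3

Molecular formula from the SMILES: C8H13NOS.
DoU = (2C + 2 + N − H − X)/2 = (2·8 + 2 + 1 − 13 − 0)/2 = 6/2 = 3.
(Structurally: 0 ring(s) + 3 π bond(s) = 3.)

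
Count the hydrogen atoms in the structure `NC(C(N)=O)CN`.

9

Hydrogens are implicit in SMILES; fill each atom to its normal valence:
  3 × N: 2 H each → 6
  1 × C: 2 H
  1 × C: 1 H
  1 × C: no H
  1 × O: no H
  Total hydrogens = 9.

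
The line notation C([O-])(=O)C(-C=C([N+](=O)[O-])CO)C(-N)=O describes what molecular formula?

Heavy atoms from the SMILES: 6 C, 2 N, 6 O.
Implicit hydrogens by atom environment:
  3 × C: no H
  3 × O: no H
  2 × C: 1 H each → 2
  2 × O (charge -1): no H
  1 × C: 2 H
  1 × N: 2 H
  1 × N (charge +1): no H
  1 × O: 1 H
  Total hydrogens = 7.
Net charge -1.
Molecular formula: C6H7N2O6-

C6H7N2O6-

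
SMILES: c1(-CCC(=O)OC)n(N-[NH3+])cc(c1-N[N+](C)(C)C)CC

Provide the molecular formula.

Heavy atoms from the SMILES: 13 C, 5 N, 2 O.
Implicit hydrogens by atom environment:
  5 × C: 3 H each → 15
  3 × C: 2 H each → 6
  3 × C (aromatic): no H
  2 × N: 1 H each → 2
  2 × O: no H
  1 × C (aromatic): 1 H
  1 × C: no H
  1 × N (charge +1): 3 H
  1 × N (aromatic): no H
  1 × N (charge +1): no H
  Total hydrogens = 27.
Net charge +2.
Molecular formula: [C13H27N5O2]2+

[C13H27N5O2]2+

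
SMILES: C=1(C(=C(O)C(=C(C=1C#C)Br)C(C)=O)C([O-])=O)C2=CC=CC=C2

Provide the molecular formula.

Heavy atoms from the SMILES: 1 Br, 17 C, 4 O.
Implicit hydrogens by atom environment:
  7 × C (aromatic): no H
  5 × C (aromatic): 1 H each → 5
  3 × C: no H
  2 × O: no H
  1 × Br: no H
  1 × C: 3 H
  1 × C: 1 H
  1 × O: 1 H
  1 × O (charge -1): no H
  Total hydrogens = 10.
Net charge -1.
Molecular formula: C17H10BrO4-

C17H10BrO4-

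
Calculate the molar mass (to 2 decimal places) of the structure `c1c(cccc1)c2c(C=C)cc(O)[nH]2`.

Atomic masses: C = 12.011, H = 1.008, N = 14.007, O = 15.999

185.23

Molecular formula: C12H11NO.
M = 12×12.011 + 11×1.008 + 1×14.007 + 1×15.999 = 185.23 g/mol.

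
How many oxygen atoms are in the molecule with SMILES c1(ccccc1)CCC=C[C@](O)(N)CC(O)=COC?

3

The symbol for oxygen appears 3 times in the SMILES.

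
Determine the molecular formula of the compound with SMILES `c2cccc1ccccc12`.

Heavy atoms from the SMILES: 10 C.
Implicit hydrogens by atom environment:
  8 × C (aromatic): 1 H each → 8
  2 × C (aromatic): no H
  Total hydrogens = 8.
Molecular formula: C10H8

C10H8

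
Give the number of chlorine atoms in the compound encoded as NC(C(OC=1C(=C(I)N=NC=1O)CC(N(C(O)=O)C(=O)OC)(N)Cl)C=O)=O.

1

The symbol for chlorine appears 1 time in the SMILES.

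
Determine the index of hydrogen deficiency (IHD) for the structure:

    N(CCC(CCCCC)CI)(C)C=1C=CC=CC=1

Molecular formula from the SMILES: C16H26IN.
DoU = (2C + 2 + N − H − X)/2 = (2·16 + 2 + 1 − 26 − 1)/2 = 8/2 = 4.
(Structurally: 1 ring(s) + 3 π bond(s) = 4.)

4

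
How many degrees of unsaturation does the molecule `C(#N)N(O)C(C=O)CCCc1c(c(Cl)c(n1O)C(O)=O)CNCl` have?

7

Molecular formula from the SMILES: C12H14Cl2N4O5.
DoU = (2C + 2 + N − H − X)/2 = (2·12 + 2 + 4 − 14 − 2)/2 = 14/2 = 7.
(Structurally: 1 ring(s) + 6 π bond(s) = 7.)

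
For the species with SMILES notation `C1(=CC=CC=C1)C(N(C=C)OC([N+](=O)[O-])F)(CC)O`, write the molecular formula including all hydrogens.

Heavy atoms from the SMILES: 12 C, 1 F, 2 N, 4 O.
Implicit hydrogens by atom environment:
  5 × C (aromatic): 1 H each → 5
  2 × C: 2 H each → 4
  2 × C: 1 H each → 2
  2 × O: no H
  1 × C: 3 H
  1 × C: no H
  1 × C (aromatic): no H
  1 × F: no H
  1 × N: no H
  1 × N (charge +1): no H
  1 × O: 1 H
  1 × O (charge -1): no H
  Total hydrogens = 15.
Molecular formula: C12H15FN2O4

C12H15FN2O4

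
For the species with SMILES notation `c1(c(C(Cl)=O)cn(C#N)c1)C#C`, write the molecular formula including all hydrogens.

Heavy atoms from the SMILES: 8 C, 1 Cl, 2 N, 1 O.
Implicit hydrogens by atom environment:
  3 × C: no H
  2 × C (aromatic): 1 H each → 2
  2 × C (aromatic): no H
  1 × C: 1 H
  1 × Cl: no H
  1 × N (aromatic): no H
  1 × N: no H
  1 × O: no H
  Total hydrogens = 3.
Molecular formula: C8H3ClN2O

C8H3ClN2O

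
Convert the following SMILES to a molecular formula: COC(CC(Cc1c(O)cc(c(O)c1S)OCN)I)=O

C12H16INO5S

Heavy atoms from the SMILES: 12 C, 1 I, 1 N, 5 O, 1 S.
Implicit hydrogens by atom environment:
  5 × C (aromatic): no H
  3 × C: 2 H each → 6
  3 × O: no H
  2 × O: 1 H each → 2
  1 × C: 3 H
  1 × C (aromatic): 1 H
  1 × C: 1 H
  1 × C: no H
  1 × I: no H
  1 × N: 2 H
  1 × S: 1 H
  Total hydrogens = 16.
Molecular formula: C12H16INO5S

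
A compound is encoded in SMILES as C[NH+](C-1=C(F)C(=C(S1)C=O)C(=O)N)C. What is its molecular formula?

C8H10FN2O2S+

Heavy atoms from the SMILES: 8 C, 1 F, 2 N, 2 O, 1 S.
Implicit hydrogens by atom environment:
  4 × C (aromatic): no H
  2 × C: 3 H each → 6
  2 × O: no H
  1 × C: 1 H
  1 × C: no H
  1 × F: no H
  1 × N: 2 H
  1 × N (charge +1): 1 H
  1 × S (aromatic): no H
  Total hydrogens = 10.
Net charge +1.
Molecular formula: C8H10FN2O2S+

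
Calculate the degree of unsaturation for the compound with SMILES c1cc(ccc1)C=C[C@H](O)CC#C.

Molecular formula from the SMILES: C12H12O.
DoU = (2C + 2 + N − H − X)/2 = (2·12 + 2 + 0 − 12 − 0)/2 = 14/2 = 7.
(Structurally: 1 ring(s) + 6 π bond(s) = 7.)

7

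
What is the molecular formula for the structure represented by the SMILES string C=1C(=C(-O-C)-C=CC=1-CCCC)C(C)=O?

Heavy atoms from the SMILES: 13 C, 2 O.
Implicit hydrogens by atom environment:
  3 × C: 3 H each → 9
  3 × C: 2 H each → 6
  3 × C (aromatic): 1 H each → 3
  3 × C (aromatic): no H
  2 × O: no H
  1 × C: no H
  Total hydrogens = 18.
Molecular formula: C13H18O2

C13H18O2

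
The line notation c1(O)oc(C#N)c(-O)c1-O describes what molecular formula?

C5H3NO4

Heavy atoms from the SMILES: 5 C, 1 N, 4 O.
Implicit hydrogens by atom environment:
  4 × C (aromatic): no H
  3 × O: 1 H each → 3
  1 × C: no H
  1 × N: no H
  1 × O (aromatic): no H
  Total hydrogens = 3.
Molecular formula: C5H3NO4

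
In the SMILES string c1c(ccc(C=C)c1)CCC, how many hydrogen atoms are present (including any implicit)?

14

Hydrogens are implicit in SMILES; fill each atom to its normal valence:
  4 × C (aromatic): 1 H each → 4
  3 × C: 2 H each → 6
  2 × C (aromatic): no H
  1 × C: 3 H
  1 × C: 1 H
  Total hydrogens = 14.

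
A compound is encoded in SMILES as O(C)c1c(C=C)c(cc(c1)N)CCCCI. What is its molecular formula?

Heavy atoms from the SMILES: 13 C, 1 I, 1 N, 1 O.
Implicit hydrogens by atom environment:
  5 × C: 2 H each → 10
  4 × C (aromatic): no H
  2 × C (aromatic): 1 H each → 2
  1 × C: 3 H
  1 × C: 1 H
  1 × I: no H
  1 × N: 2 H
  1 × O: no H
  Total hydrogens = 18.
Molecular formula: C13H18INO

C13H18INO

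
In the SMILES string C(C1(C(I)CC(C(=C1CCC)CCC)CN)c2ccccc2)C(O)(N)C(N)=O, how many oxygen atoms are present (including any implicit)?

2

The symbol for oxygen appears 2 times in the SMILES.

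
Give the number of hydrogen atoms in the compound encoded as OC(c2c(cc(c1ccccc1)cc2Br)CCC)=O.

15

Hydrogens are implicit in SMILES; fill each atom to its normal valence:
  7 × C (aromatic): 1 H each → 7
  5 × C (aromatic): no H
  2 × C: 2 H each → 4
  1 × Br: no H
  1 × C: 3 H
  1 × C: no H
  1 × O: 1 H
  1 × O: no H
  Total hydrogens = 15.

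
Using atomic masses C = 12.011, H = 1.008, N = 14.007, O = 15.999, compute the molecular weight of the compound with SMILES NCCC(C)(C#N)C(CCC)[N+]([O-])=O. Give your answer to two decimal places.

199.25

Molecular formula: C9H17N3O2.
M = 9×12.011 + 17×1.008 + 3×14.007 + 2×15.999 = 199.25 g/mol.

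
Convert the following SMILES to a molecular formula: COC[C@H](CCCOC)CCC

C10H22O2

Heavy atoms from the SMILES: 10 C, 2 O.
Implicit hydrogens by atom environment:
  6 × C: 2 H each → 12
  3 × C: 3 H each → 9
  2 × O: no H
  1 × C: 1 H
  Total hydrogens = 22.
Molecular formula: C10H22O2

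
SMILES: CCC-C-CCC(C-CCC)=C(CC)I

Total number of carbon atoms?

The symbol for carbon appears 14 times in the SMILES.

14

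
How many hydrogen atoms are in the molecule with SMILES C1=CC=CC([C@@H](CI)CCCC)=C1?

17

Hydrogens are implicit in SMILES; fill each atom to its normal valence:
  5 × C (aromatic): 1 H each → 5
  4 × C: 2 H each → 8
  1 × C: 3 H
  1 × C: 1 H
  1 × C (aromatic): no H
  1 × I: no H
  Total hydrogens = 17.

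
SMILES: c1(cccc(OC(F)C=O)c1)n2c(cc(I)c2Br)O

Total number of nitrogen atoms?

1

The symbol for nitrogen appears 1 time in the SMILES.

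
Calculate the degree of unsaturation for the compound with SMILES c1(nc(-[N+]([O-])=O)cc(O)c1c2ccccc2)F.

9

Molecular formula from the SMILES: C11H7FN2O3.
DoU = (2C + 2 + N − H − X)/2 = (2·11 + 2 + 2 − 7 − 1)/2 = 18/2 = 9.
(Structurally: 2 ring(s) + 7 π bond(s) = 9.)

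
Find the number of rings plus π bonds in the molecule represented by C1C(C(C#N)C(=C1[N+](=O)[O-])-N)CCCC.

Molecular formula from the SMILES: C10H15N3O2.
DoU = (2C + 2 + N − H − X)/2 = (2·10 + 2 + 3 − 15 − 0)/2 = 10/2 = 5.
(Structurally: 1 ring(s) + 4 π bond(s) = 5.)

5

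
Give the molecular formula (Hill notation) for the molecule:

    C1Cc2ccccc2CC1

C10H12

Heavy atoms from the SMILES: 10 C.
Implicit hydrogens by atom environment:
  4 × C: 2 H each → 8
  4 × C (aromatic): 1 H each → 4
  2 × C (aromatic): no H
  Total hydrogens = 12.
Molecular formula: C10H12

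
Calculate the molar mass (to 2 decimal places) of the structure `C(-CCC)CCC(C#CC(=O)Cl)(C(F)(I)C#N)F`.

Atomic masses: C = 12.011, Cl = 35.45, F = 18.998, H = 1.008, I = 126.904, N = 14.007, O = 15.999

387.59

Molecular formula: C12H13ClF2INO.
M = 12×12.011 + 1×35.45 + 2×18.998 + 13×1.008 + 1×126.904 + 1×14.007 + 1×15.999 = 387.59 g/mol.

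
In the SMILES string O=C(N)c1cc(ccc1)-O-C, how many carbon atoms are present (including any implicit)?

The symbol for carbon appears 8 times in the SMILES. Lowercase c denotes aromatic carbon and counts toward C.

8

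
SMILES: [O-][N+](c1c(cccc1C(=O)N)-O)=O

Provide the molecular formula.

Heavy atoms from the SMILES: 7 C, 2 N, 4 O.
Implicit hydrogens by atom environment:
  3 × C (aromatic): 1 H each → 3
  3 × C (aromatic): no H
  2 × O: no H
  1 × C: no H
  1 × N: 2 H
  1 × N (charge +1): no H
  1 × O: 1 H
  1 × O (charge -1): no H
  Total hydrogens = 6.
Molecular formula: C7H6N2O4

C7H6N2O4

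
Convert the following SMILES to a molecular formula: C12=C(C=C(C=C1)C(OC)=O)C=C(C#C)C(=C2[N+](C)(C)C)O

Heavy atoms from the SMILES: 17 C, 1 N, 3 O.
Implicit hydrogens by atom environment:
  6 × C (aromatic): no H
  4 × C: 3 H each → 12
  4 × C (aromatic): 1 H each → 4
  2 × C: no H
  2 × O: no H
  1 × C: 1 H
  1 × N (charge +1): no H
  1 × O: 1 H
  Total hydrogens = 18.
Net charge +1.
Molecular formula: C17H18NO3+

C17H18NO3+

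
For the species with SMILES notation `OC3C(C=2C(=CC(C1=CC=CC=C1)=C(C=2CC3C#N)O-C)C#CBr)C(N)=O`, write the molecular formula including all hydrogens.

C21H17BrN2O3

Heavy atoms from the SMILES: 1 Br, 21 C, 2 N, 3 O.
Implicit hydrogens by atom environment:
  6 × C (aromatic): 1 H each → 6
  6 × C (aromatic): no H
  4 × C: no H
  3 × C: 1 H each → 3
  2 × O: no H
  1 × Br: no H
  1 × C: 3 H
  1 × C: 2 H
  1 × N: 2 H
  1 × N: no H
  1 × O: 1 H
  Total hydrogens = 17.
Molecular formula: C21H17BrN2O3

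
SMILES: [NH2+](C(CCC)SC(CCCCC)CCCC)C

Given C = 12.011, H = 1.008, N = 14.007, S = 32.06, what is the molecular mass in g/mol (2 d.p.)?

Molecular formula: C15H34NS+.
M = 15×12.011 + 34×1.008 + 1×14.007 + 1×32.06 = 260.50 g/mol.

260.50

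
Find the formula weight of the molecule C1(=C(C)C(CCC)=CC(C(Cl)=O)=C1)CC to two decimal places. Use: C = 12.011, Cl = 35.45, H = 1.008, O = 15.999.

Molecular formula: C13H17ClO.
M = 13×12.011 + 1×35.45 + 17×1.008 + 1×15.999 = 224.73 g/mol.

224.73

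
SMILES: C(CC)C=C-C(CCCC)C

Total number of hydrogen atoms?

22

Hydrogens are implicit in SMILES; fill each atom to its normal valence:
  5 × C: 2 H each → 10
  3 × C: 3 H each → 9
  3 × C: 1 H each → 3
  Total hydrogens = 22.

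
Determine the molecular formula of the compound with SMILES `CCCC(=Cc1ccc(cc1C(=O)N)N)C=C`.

C14H18N2O

Heavy atoms from the SMILES: 14 C, 2 N, 1 O.
Implicit hydrogens by atom environment:
  3 × C: 2 H each → 6
  3 × C (aromatic): 1 H each → 3
  3 × C (aromatic): no H
  2 × C: 1 H each → 2
  2 × C: no H
  2 × N: 2 H each → 4
  1 × C: 3 H
  1 × O: no H
  Total hydrogens = 18.
Molecular formula: C14H18N2O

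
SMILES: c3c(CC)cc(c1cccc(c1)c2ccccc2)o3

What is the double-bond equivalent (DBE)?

11

Molecular formula from the SMILES: C18H16O.
DoU = (2C + 2 + N − H − X)/2 = (2·18 + 2 + 0 − 16 − 0)/2 = 22/2 = 11.
(Structurally: 3 ring(s) + 8 π bond(s) = 11.)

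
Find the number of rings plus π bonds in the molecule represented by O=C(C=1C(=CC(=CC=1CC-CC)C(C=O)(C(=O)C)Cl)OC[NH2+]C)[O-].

7

Molecular formula from the SMILES: C17H22ClNO5.
DoU = (2C + 2 + N − H − X)/2 = (2·17 + 2 + 1 − 22 − 1)/2 = 14/2 = 7.
(Structurally: 1 ring(s) + 6 π bond(s) = 7.)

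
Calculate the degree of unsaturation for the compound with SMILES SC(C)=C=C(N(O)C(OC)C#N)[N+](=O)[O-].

5

Molecular formula from the SMILES: C7H9N3O4S.
DoU = (2C + 2 + N − H − X)/2 = (2·7 + 2 + 3 − 9 − 0)/2 = 10/2 = 5.
(Structurally: 0 ring(s) + 5 π bond(s) = 5.)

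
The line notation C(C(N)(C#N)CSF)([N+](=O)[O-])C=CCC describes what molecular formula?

Heavy atoms from the SMILES: 8 C, 1 F, 3 N, 2 O, 1 S.
Implicit hydrogens by atom environment:
  3 × C: 1 H each → 3
  2 × C: 2 H each → 4
  2 × C: no H
  1 × C: 3 H
  1 × F: no H
  1 × N: 2 H
  1 × N: no H
  1 × N (charge +1): no H
  1 × O: no H
  1 × O (charge -1): no H
  1 × S: no H
  Total hydrogens = 12.
Molecular formula: C8H12FN3O2S

C8H12FN3O2S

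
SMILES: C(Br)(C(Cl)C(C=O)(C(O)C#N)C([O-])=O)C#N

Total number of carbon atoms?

The symbol for carbon appears 8 times in the SMILES. (Cl is a single chlorine, not C + l.)

8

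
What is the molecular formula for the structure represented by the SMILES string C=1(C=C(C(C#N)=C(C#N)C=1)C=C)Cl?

Heavy atoms from the SMILES: 10 C, 1 Cl, 2 N.
Implicit hydrogens by atom environment:
  4 × C (aromatic): no H
  2 × C (aromatic): 1 H each → 2
  2 × C: no H
  2 × N: no H
  1 × C: 2 H
  1 × C: 1 H
  1 × Cl: no H
  Total hydrogens = 5.
Molecular formula: C10H5ClN2

C10H5ClN2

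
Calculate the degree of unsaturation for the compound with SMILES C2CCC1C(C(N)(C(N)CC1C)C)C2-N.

2

Molecular formula from the SMILES: C12H25N3.
DoU = (2C + 2 + N − H − X)/2 = (2·12 + 2 + 3 − 25 − 0)/2 = 4/2 = 2.
(Structurally: 2 ring(s) + 0 π bond(s) = 2.)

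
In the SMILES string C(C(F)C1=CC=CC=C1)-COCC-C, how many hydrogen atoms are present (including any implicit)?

Hydrogens are implicit in SMILES; fill each atom to its normal valence:
  5 × C (aromatic): 1 H each → 5
  4 × C: 2 H each → 8
  1 × C: 3 H
  1 × C: 1 H
  1 × C (aromatic): no H
  1 × F: no H
  1 × O: no H
  Total hydrogens = 17.

17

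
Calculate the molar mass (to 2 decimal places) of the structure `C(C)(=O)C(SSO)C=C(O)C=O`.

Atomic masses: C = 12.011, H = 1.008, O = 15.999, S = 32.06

Molecular formula: C6H8O4S2.
M = 6×12.011 + 8×1.008 + 4×15.999 + 2×32.06 = 208.25 g/mol.

208.25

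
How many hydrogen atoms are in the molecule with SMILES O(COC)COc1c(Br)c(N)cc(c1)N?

13

Hydrogens are implicit in SMILES; fill each atom to its normal valence:
  4 × C (aromatic): no H
  3 × O: no H
  2 × C: 2 H each → 4
  2 × C (aromatic): 1 H each → 2
  2 × N: 2 H each → 4
  1 × Br: no H
  1 × C: 3 H
  Total hydrogens = 13.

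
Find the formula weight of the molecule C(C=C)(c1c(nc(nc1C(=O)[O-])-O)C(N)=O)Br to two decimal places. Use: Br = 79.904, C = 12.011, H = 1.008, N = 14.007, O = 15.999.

301.08

Molecular formula: C9H7BrN3O4-.
M = 1×79.904 + 9×12.011 + 7×1.008 + 3×14.007 + 4×15.999 = 301.08 g/mol.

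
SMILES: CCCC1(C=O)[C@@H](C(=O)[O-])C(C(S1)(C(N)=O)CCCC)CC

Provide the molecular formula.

Heavy atoms from the SMILES: 16 C, 1 N, 4 O, 1 S.
Implicit hydrogens by atom environment:
  6 × C: 2 H each → 12
  4 × C: no H
  3 × C: 3 H each → 9
  3 × C: 1 H each → 3
  3 × O: no H
  1 × N: 2 H
  1 × O (charge -1): no H
  1 × S: no H
  Total hydrogens = 26.
Net charge -1.
Molecular formula: C16H26NO4S-

C16H26NO4S-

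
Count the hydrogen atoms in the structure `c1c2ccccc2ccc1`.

Hydrogens are implicit in SMILES; fill each atom to its normal valence:
  8 × C (aromatic): 1 H each → 8
  2 × C (aromatic): no H
  Total hydrogens = 8.

8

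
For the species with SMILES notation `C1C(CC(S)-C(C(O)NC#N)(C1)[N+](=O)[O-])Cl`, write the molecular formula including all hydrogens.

C8H12ClN3O3S

Heavy atoms from the SMILES: 8 C, 1 Cl, 3 N, 3 O, 1 S.
Implicit hydrogens by atom environment:
  3 × C: 2 H each → 6
  3 × C: 1 H each → 3
  2 × C: no H
  1 × Cl: no H
  1 × N: 1 H
  1 × N: no H
  1 × N (charge +1): no H
  1 × O: 1 H
  1 × O: no H
  1 × O (charge -1): no H
  1 × S: 1 H
  Total hydrogens = 12.
Molecular formula: C8H12ClN3O3S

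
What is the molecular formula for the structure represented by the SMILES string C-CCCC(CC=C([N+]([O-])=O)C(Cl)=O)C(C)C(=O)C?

C13H20ClNO4

Heavy atoms from the SMILES: 13 C, 1 Cl, 1 N, 4 O.
Implicit hydrogens by atom environment:
  4 × C: 2 H each → 8
  3 × C: 3 H each → 9
  3 × C: 1 H each → 3
  3 × C: no H
  3 × O: no H
  1 × Cl: no H
  1 × N (charge +1): no H
  1 × O (charge -1): no H
  Total hydrogens = 20.
Molecular formula: C13H20ClNO4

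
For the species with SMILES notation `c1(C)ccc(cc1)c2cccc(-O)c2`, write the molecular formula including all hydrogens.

Heavy atoms from the SMILES: 13 C, 1 O.
Implicit hydrogens by atom environment:
  8 × C (aromatic): 1 H each → 8
  4 × C (aromatic): no H
  1 × C: 3 H
  1 × O: 1 H
  Total hydrogens = 12.
Molecular formula: C13H12O

C13H12O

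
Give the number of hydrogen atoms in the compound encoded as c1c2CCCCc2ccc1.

Hydrogens are implicit in SMILES; fill each atom to its normal valence:
  4 × C: 2 H each → 8
  4 × C (aromatic): 1 H each → 4
  2 × C (aromatic): no H
  Total hydrogens = 12.

12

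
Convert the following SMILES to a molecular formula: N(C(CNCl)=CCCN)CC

C7H16ClN3

Heavy atoms from the SMILES: 7 C, 1 Cl, 3 N.
Implicit hydrogens by atom environment:
  4 × C: 2 H each → 8
  2 × N: 1 H each → 2
  1 × C: 3 H
  1 × C: 1 H
  1 × C: no H
  1 × Cl: no H
  1 × N: 2 H
  Total hydrogens = 16.
Molecular formula: C7H16ClN3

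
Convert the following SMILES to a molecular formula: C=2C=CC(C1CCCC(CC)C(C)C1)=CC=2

Heavy atoms from the SMILES: 16 C.
Implicit hydrogens by atom environment:
  5 × C: 2 H each → 10
  5 × C (aromatic): 1 H each → 5
  3 × C: 1 H each → 3
  2 × C: 3 H each → 6
  1 × C (aromatic): no H
  Total hydrogens = 24.
Molecular formula: C16H24

C16H24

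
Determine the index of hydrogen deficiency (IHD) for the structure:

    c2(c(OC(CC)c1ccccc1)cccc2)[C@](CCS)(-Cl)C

Molecular formula from the SMILES: C19H23ClOS.
DoU = (2C + 2 + N − H − X)/2 = (2·19 + 2 + 0 − 23 − 1)/2 = 16/2 = 8.
(Structurally: 2 ring(s) + 6 π bond(s) = 8.)

8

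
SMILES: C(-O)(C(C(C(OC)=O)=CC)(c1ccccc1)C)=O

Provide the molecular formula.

Heavy atoms from the SMILES: 14 C, 4 O.
Implicit hydrogens by atom environment:
  5 × C (aromatic): 1 H each → 5
  4 × C: no H
  3 × C: 3 H each → 9
  3 × O: no H
  1 × C: 1 H
  1 × C (aromatic): no H
  1 × O: 1 H
  Total hydrogens = 16.
Molecular formula: C14H16O4

C14H16O4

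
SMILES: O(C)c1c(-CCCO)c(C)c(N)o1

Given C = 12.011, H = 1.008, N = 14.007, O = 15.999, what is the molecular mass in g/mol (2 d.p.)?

185.22

Molecular formula: C9H15NO3.
M = 9×12.011 + 15×1.008 + 1×14.007 + 3×15.999 = 185.22 g/mol.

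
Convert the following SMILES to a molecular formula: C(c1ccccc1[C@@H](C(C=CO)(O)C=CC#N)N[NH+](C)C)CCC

Heavy atoms from the SMILES: 19 C, 3 N, 2 O.
Implicit hydrogens by atom environment:
  5 × C: 1 H each → 5
  4 × C (aromatic): 1 H each → 4
  3 × C: 3 H each → 9
  3 × C: 2 H each → 6
  2 × C: no H
  2 × C (aromatic): no H
  2 × O: 1 H each → 2
  1 × N: 1 H
  1 × N (charge +1): 1 H
  1 × N: no H
  Total hydrogens = 28.
Net charge +1.
Molecular formula: C19H28N3O2+

C19H28N3O2+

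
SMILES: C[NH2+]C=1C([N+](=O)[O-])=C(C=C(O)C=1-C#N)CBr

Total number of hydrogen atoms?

Hydrogens are implicit in SMILES; fill each atom to its normal valence:
  5 × C (aromatic): no H
  1 × Br: no H
  1 × C: 3 H
  1 × C: 2 H
  1 × C (aromatic): 1 H
  1 × C: no H
  1 × N (charge +1): 2 H
  1 × N: no H
  1 × N (charge +1): no H
  1 × O: 1 H
  1 × O: no H
  1 × O (charge -1): no H
  Total hydrogens = 9.

9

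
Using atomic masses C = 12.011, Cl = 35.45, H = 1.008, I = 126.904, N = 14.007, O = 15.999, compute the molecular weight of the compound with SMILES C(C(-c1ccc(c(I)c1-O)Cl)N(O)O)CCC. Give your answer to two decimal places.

371.60

Molecular formula: C11H15ClINO3.
M = 11×12.011 + 1×35.45 + 15×1.008 + 1×126.904 + 1×14.007 + 3×15.999 = 371.60 g/mol.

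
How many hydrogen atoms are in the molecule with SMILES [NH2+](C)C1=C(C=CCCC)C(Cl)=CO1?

Hydrogens are implicit in SMILES; fill each atom to its normal valence:
  3 × C (aromatic): no H
  2 × C: 3 H each → 6
  2 × C: 2 H each → 4
  2 × C: 1 H each → 2
  1 × C (aromatic): 1 H
  1 × Cl: no H
  1 × N (charge +1): 2 H
  1 × O (aromatic): no H
  Total hydrogens = 15.

15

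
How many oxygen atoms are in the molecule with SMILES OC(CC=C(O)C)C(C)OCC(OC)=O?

5

The symbol for oxygen appears 5 times in the SMILES.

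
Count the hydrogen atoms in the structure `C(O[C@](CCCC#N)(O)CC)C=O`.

15

Hydrogens are implicit in SMILES; fill each atom to its normal valence:
  5 × C: 2 H each → 10
  2 × C: no H
  2 × O: no H
  1 × C: 3 H
  1 × C: 1 H
  1 × N: no H
  1 × O: 1 H
  Total hydrogens = 15.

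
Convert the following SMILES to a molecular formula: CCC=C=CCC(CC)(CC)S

C11H20S

Heavy atoms from the SMILES: 11 C, 1 S.
Implicit hydrogens by atom environment:
  4 × C: 2 H each → 8
  3 × C: 3 H each → 9
  2 × C: 1 H each → 2
  2 × C: no H
  1 × S: 1 H
  Total hydrogens = 20.
Molecular formula: C11H20S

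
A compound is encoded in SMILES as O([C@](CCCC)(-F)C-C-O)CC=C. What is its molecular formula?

Heavy atoms from the SMILES: 10 C, 1 F, 2 O.
Implicit hydrogens by atom environment:
  7 × C: 2 H each → 14
  1 × C: 3 H
  1 × C: 1 H
  1 × C: no H
  1 × F: no H
  1 × O: 1 H
  1 × O: no H
  Total hydrogens = 19.
Molecular formula: C10H19FO2

C10H19FO2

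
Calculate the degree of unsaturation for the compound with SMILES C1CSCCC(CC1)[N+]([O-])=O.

2

Molecular formula from the SMILES: C7H13NO2S.
DoU = (2C + 2 + N − H − X)/2 = (2·7 + 2 + 1 − 13 − 0)/2 = 4/2 = 2.
(Structurally: 1 ring(s) + 1 π bond(s) = 2.)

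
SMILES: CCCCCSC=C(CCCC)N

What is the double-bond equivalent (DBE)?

1

Molecular formula from the SMILES: C11H23NS.
DoU = (2C + 2 + N − H − X)/2 = (2·11 + 2 + 1 − 23 − 0)/2 = 2/2 = 1.
(Structurally: 0 ring(s) + 1 π bond(s) = 1.)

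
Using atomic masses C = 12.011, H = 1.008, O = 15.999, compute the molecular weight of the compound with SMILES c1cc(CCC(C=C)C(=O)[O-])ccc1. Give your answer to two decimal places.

Molecular formula: C12H13O2-.
M = 12×12.011 + 13×1.008 + 2×15.999 = 189.23 g/mol.

189.23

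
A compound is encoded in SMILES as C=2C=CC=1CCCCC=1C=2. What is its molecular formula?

C10H12

Heavy atoms from the SMILES: 10 C.
Implicit hydrogens by atom environment:
  4 × C: 2 H each → 8
  4 × C (aromatic): 1 H each → 4
  2 × C (aromatic): no H
  Total hydrogens = 12.
Molecular formula: C10H12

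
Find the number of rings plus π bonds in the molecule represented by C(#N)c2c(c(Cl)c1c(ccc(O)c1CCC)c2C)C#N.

11

Molecular formula from the SMILES: C16H13ClN2O.
DoU = (2C + 2 + N − H − X)/2 = (2·16 + 2 + 2 − 13 − 1)/2 = 22/2 = 11.
(Structurally: 2 ring(s) + 9 π bond(s) = 11.)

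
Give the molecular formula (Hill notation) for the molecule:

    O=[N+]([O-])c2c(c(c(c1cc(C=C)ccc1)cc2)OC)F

C15H12FNO3

Heavy atoms from the SMILES: 15 C, 1 F, 1 N, 3 O.
Implicit hydrogens by atom environment:
  6 × C (aromatic): 1 H each → 6
  6 × C (aromatic): no H
  2 × O: no H
  1 × C: 3 H
  1 × C: 2 H
  1 × C: 1 H
  1 × F: no H
  1 × N (charge +1): no H
  1 × O (charge -1): no H
  Total hydrogens = 12.
Molecular formula: C15H12FNO3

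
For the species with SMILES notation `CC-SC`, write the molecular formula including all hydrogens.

Heavy atoms from the SMILES: 3 C, 1 S.
Implicit hydrogens by atom environment:
  2 × C: 3 H each → 6
  1 × C: 2 H
  1 × S: no H
  Total hydrogens = 8.
Molecular formula: C3H8S

C3H8S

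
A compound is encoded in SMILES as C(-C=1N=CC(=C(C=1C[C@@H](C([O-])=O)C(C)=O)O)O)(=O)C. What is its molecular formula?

C12H12NO6-

Heavy atoms from the SMILES: 12 C, 1 N, 6 O.
Implicit hydrogens by atom environment:
  4 × C (aromatic): no H
  3 × C: no H
  3 × O: no H
  2 × C: 3 H each → 6
  2 × O: 1 H each → 2
  1 × C: 2 H
  1 × C (aromatic): 1 H
  1 × C: 1 H
  1 × N (aromatic): no H
  1 × O (charge -1): no H
  Total hydrogens = 12.
Net charge -1.
Molecular formula: C12H12NO6-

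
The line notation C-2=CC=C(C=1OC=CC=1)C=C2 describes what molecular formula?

C10H8O

Heavy atoms from the SMILES: 10 C, 1 O.
Implicit hydrogens by atom environment:
  8 × C (aromatic): 1 H each → 8
  2 × C (aromatic): no H
  1 × O (aromatic): no H
  Total hydrogens = 8.
Molecular formula: C10H8O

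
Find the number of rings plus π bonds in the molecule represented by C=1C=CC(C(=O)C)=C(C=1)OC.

5

Molecular formula from the SMILES: C9H10O2.
DoU = (2C + 2 + N − H − X)/2 = (2·9 + 2 + 0 − 10 − 0)/2 = 10/2 = 5.
(Structurally: 1 ring(s) + 4 π bond(s) = 5.)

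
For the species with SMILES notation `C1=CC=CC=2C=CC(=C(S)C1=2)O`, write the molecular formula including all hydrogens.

C10H8OS

Heavy atoms from the SMILES: 10 C, 1 O, 1 S.
Implicit hydrogens by atom environment:
  6 × C (aromatic): 1 H each → 6
  4 × C (aromatic): no H
  1 × O: 1 H
  1 × S: 1 H
  Total hydrogens = 8.
Molecular formula: C10H8OS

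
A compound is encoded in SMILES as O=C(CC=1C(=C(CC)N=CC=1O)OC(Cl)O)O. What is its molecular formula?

C10H12ClNO5

Heavy atoms from the SMILES: 10 C, 1 Cl, 1 N, 5 O.
Implicit hydrogens by atom environment:
  4 × C (aromatic): no H
  3 × O: 1 H each → 3
  2 × C: 2 H each → 4
  2 × O: no H
  1 × C: 3 H
  1 × C (aromatic): 1 H
  1 × C: 1 H
  1 × C: no H
  1 × Cl: no H
  1 × N (aromatic): no H
  Total hydrogens = 12.
Molecular formula: C10H12ClNO5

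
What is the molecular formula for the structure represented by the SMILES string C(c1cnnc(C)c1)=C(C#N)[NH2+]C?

C9H11N4+

Heavy atoms from the SMILES: 9 C, 4 N.
Implicit hydrogens by atom environment:
  2 × C: 3 H each → 6
  2 × C (aromatic): 1 H each → 2
  2 × C (aromatic): no H
  2 × C: no H
  2 × N (aromatic): no H
  1 × C: 1 H
  1 × N (charge +1): 2 H
  1 × N: no H
  Total hydrogens = 11.
Net charge +1.
Molecular formula: C9H11N4+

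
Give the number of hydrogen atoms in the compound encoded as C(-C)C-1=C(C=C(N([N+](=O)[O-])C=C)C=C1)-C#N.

Hydrogens are implicit in SMILES; fill each atom to its normal valence:
  3 × C (aromatic): 1 H each → 3
  3 × C (aromatic): no H
  2 × C: 2 H each → 4
  2 × N: no H
  1 × C: 3 H
  1 × C: 1 H
  1 × C: no H
  1 × N (charge +1): no H
  1 × O: no H
  1 × O (charge -1): no H
  Total hydrogens = 11.

11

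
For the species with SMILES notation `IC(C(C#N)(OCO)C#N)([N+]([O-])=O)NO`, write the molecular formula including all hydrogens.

C5H5IN4O5

Heavy atoms from the SMILES: 5 C, 1 I, 4 N, 5 O.
Implicit hydrogens by atom environment:
  4 × C: no H
  2 × N: no H
  2 × O: 1 H each → 2
  2 × O: no H
  1 × C: 2 H
  1 × I: no H
  1 × N: 1 H
  1 × N (charge +1): no H
  1 × O (charge -1): no H
  Total hydrogens = 5.
Molecular formula: C5H5IN4O5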